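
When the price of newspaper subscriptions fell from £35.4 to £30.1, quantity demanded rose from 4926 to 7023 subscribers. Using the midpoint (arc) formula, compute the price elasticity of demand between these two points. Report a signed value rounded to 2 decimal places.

-2.17

%ΔQ = (7023 − 4926) / [(4926 + 7023)/2] = 2097/5974.5 = 0.350991…
%ΔP = (30.1 − 35.4) / [(35.4 + 30.1)/2] = -5.3/32.75 = -0.161832…
Arc Ed = %ΔQ / %ΔP = (2097/5974.5) / (-5.3/32.75) = -2.1688…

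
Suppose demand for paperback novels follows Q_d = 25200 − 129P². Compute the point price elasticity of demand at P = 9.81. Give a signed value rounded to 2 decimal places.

-1.94

dQ_d/dP = −2·129·P = -2530.98. At P = 9.81, Q_d = 12785.5431.
Ed = (dQ_d/dP)·(P/Q_d) = (-2530.98) × (9.81/12785.5431) = -1.9419…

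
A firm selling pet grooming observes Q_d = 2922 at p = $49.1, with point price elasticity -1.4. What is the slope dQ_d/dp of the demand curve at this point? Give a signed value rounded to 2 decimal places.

-83.32

Ed = (dQ_d/dp)·(p/Q_d) ⇒ dQ_d/dp = Ed·Q_d/p = (-1.4)·2922/49.1 = -83.3156…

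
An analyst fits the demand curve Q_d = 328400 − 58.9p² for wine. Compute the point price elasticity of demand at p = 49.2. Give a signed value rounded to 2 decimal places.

-1.53

dQ_d/dp = −2·58.9·p = -5795.76. At p = 49.2, Q_d = 185824.304.
Ed = (dQ_d/dp)·(p/Q_d) = (-5795.76) × (49.2/185824.304) = -1.5345…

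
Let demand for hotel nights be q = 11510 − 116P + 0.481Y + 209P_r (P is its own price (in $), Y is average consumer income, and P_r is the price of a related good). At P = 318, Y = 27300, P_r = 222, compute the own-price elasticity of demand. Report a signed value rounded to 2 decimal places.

-1.08

At the given values, q = 11510 − 116(318) + 0.481(27300) + 209(222) = 34151.3.
∂q/∂P = −116.
E = (-116) × (318/34151.3) = -1.0801…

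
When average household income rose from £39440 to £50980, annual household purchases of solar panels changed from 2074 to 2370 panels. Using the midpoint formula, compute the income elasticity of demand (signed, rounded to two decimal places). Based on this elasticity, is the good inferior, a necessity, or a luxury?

0.52; necessity

%ΔQ = (2370 − 2074)/[( 2074 + 2370)/2] = 296/2222 = 0.133213…
%ΔIncome = (50980 − 39440)/[( 39440 + 50980)/2] = 11540/45210 = 0.255253…
E_income = (296/2222) / (11540/45210) = 0.5218…
0 < E_income < 1 ⇒ normal good, necessity.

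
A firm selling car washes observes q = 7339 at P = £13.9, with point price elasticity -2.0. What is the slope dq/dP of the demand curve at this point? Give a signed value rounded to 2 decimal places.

-1055.97

Ed = (dq/dP)·(P/q) ⇒ dq/dP = Ed·q/P = (-2.0)·7339/13.9 = -1055.9712…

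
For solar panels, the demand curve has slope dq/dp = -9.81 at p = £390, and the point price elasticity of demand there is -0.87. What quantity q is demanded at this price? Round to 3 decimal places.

Ed = (dq/dp)·(p/q) ⇒ q = (dq/dp)·p/Ed = (-9.81)·390/(-0.87) = 4397.58620…

4397.586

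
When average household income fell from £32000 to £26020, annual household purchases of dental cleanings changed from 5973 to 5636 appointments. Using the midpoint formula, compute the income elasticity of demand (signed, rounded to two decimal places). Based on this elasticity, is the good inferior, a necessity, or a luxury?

%ΔQ = (5636 − 5973)/[( 5973 + 5636)/2] = -337/5804.5 = -0.058058…
%ΔIncome = (26020 − 32000)/[( 32000 + 26020)/2] = -5980/29010 = -0.206135…
E_income = (-337/5804.5) / (-5980/29010) = 0.2816…
0 < E_income < 1 ⇒ normal good, necessity.

0.28; necessity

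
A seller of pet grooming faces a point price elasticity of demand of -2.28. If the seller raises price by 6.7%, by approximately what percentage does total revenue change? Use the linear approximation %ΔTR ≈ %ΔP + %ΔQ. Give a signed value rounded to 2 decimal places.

-8.58%

%ΔQ ≈ Ed × %ΔP = (-2.28) × (+6.7%) = -15.2760%
%ΔTR ≈ %ΔP + %ΔQ = (+6.7%) + (-15.2760%) = -8.5760%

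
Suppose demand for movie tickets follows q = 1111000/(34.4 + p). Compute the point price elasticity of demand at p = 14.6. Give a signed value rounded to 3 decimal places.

dq/dp = −1111000/(34.4 + p)² = -462.724. At p = 14.6, q = 22673.5.
Ed = (dq/dp)·(p/q) = (-462.724) × (14.6/22673.5) = -0.29795…

-0.298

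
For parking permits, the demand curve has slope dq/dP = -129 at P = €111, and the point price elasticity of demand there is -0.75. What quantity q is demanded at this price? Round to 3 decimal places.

Ed = (dq/dP)·(P/q) ⇒ q = (dq/dP)·P/Ed = (-129)·111/(-0.75) = 19092

19092.000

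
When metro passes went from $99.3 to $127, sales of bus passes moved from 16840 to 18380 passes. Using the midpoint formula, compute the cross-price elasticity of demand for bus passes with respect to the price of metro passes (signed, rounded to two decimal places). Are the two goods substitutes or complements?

%ΔQ_{bus passes} = (18380 − 16840)/avg = 1540/17610 = 0.087450…
%ΔP_{metro passes} = (127 − 99.3)/avg = 27.7/113.15 = 0.244807…
E_cross = (1540/17610) / (27.7/113.15) = 0.3572…
E_cross > 0 ⇒ the goods are substitutes.

0.36; substitutes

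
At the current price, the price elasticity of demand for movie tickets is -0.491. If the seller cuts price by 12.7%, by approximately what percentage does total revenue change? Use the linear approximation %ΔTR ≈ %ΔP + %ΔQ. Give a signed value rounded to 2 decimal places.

-6.46%

%ΔQ ≈ Ed × %ΔP = (-0.491) × (-12.7%) = +6.2357%
%ΔTR ≈ %ΔP + %ΔQ = (-12.7%) + (+6.2357%) = -6.4643%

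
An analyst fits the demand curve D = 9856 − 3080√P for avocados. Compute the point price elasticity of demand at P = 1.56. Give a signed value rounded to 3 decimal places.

dD/dP = −3080/(2√P) = -1232.99. At P = 1.56, D = 6009.08.
Ed = (dD/dP)·(P/D) = (-1232.99) × (1.56/6009.08) = -0.32009…

-0.320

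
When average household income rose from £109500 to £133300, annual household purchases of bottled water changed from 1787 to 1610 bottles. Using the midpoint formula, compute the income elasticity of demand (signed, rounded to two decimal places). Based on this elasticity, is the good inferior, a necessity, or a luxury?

-0.53; inferior

%ΔQ = (1610 − 1787)/[( 1787 + 1610)/2] = -177/1698.5 = -0.104209…
%ΔIncome = (133300 − 109500)/[( 109500 + 133300)/2] = 23800/121400 = 0.196046…
E_income = (-177/1698.5) / (23800/121400) = -0.5315…
E_income < 0 ⇒ inferior good.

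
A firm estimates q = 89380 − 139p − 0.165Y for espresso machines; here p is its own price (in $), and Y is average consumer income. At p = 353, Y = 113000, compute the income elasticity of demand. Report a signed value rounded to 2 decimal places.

At the given values, q = 89380 − 139(353) − 0.165(113000) = 21668.
∂q/∂Y = -0.165.
E = (-0.165) × (113000/21668) = -0.8604…

-0.86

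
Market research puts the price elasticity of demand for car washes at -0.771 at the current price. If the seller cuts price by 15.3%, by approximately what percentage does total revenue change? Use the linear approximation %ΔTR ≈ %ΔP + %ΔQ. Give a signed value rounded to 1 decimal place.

-3.5%

%ΔQ ≈ Ed × %ΔP = (-0.771) × (-15.3%) = +11.7963%
%ΔTR ≈ %ΔP + %ΔQ = (-15.3%) + (+11.7963%) = -3.5037%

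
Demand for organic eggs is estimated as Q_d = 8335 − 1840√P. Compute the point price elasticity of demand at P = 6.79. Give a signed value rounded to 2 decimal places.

dQ_d/dP = −1840/(2√P) = -353.064. At P = 6.79, Q_d = 3540.4.
Ed = (dQ_d/dP)·(P/Q_d) = (-353.064) × (6.79/3540.4) = -0.6771…

-0.68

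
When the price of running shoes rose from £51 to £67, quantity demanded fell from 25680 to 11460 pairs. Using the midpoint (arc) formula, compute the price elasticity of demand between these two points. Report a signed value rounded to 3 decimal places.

-2.824

%ΔQ = (11460 − 25680) / [(25680 + 11460)/2] = -14220/18570 = -0.765751…
%ΔP = (67 − 51) / [(51 + 67)/2] = 16/59 = 0.271186…
Arc Ed = %ΔQ / %ΔP = (-14220/18570) / (16/59) = -2.82370…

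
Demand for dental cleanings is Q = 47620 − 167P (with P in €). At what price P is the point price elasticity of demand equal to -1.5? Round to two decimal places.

171.09

Ed = −167P/(47620 − 167P). Set this equal to -1.5:
167P = 1.5·(47620 − 167P) ⇒ 167P(1 + 1.5) = 1.5·47620
P = 1.5·47620 / (167·2.5) = 171.0898…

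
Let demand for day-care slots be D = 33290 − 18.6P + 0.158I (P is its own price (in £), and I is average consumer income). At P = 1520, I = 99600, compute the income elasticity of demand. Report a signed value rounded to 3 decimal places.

At the given values, D = 33290 − 18.6(1520) + 0.158(99600) = 20754.8.
∂D/∂I = 0.158.
E = (0.158) × (99600/20754.8) = 0.75822…

0.758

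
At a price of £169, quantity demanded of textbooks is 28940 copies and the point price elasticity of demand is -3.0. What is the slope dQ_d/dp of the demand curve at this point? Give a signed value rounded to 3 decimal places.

Ed = (dQ_d/dp)·(p/Q_d) ⇒ dQ_d/dp = Ed·Q_d/p = (-3.0)·28940/169 = -513.72781…

-513.728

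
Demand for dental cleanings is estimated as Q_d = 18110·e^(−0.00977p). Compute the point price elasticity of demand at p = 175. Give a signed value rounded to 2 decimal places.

dQ_d/dp = −0.00977·Q_d = -32.0094. At p = 175, Q_d = 3276.3.
Ed = (dQ_d/dp)·(p/Q_d) = (-32.0094) × (175/3276.3) = -1.7097…

-1.71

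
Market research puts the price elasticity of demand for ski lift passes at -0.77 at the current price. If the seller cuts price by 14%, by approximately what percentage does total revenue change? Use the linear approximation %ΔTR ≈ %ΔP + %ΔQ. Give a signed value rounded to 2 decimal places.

%ΔQ ≈ Ed × %ΔP = (-0.77) × (-14%) = +10.7800%
%ΔTR ≈ %ΔP + %ΔQ = (-14%) + (+10.7800%) = -3.2200%

-3.22%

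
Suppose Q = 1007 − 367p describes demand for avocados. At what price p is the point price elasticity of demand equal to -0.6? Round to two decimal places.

1.03

Ed = −367p/(1007 − 367p). Set this equal to -0.6:
367p = 0.6·(1007 − 367p) ⇒ 367p(1 + 0.6) = 0.6·1007
p = 0.6·1007 / (367·1.6) = 1.0289…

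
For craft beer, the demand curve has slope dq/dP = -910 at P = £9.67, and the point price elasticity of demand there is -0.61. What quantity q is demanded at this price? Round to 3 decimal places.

14425.738

Ed = (dq/dP)·(P/q) ⇒ q = (dq/dP)·P/Ed = (-910)·9.67/(-0.61) = 14425.73770…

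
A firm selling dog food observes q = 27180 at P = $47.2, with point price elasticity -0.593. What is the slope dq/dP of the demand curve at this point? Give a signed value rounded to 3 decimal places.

Ed = (dq/dP)·(P/q) ⇒ dq/dP = Ed·q/P = (-0.593)·27180/47.2 = -341.47754…

-341.478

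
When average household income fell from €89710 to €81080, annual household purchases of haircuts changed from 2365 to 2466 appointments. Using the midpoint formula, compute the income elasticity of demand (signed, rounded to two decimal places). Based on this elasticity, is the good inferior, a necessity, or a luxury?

-0.41; inferior

%ΔQ = (2466 − 2365)/[( 2365 + 2466)/2] = 101/2415.5 = 0.041813…
%ΔIncome = (81080 − 89710)/[( 89710 + 81080)/2] = -8630/85395 = -0.101059…
E_income = (101/2415.5) / (-8630/85395) = -0.4137…
E_income < 0 ⇒ inferior good.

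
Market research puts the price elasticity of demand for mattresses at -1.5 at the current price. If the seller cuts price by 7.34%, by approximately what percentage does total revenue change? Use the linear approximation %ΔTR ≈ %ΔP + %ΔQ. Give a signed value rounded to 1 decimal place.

%ΔQ ≈ Ed × %ΔP = (-1.5) × (-7.34%) = +11.0100%
%ΔTR ≈ %ΔP + %ΔQ = (-7.34%) + (+11.0100%) = +3.6700%

+3.7%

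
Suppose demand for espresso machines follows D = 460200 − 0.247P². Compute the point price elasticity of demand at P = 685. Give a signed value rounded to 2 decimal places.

-0.67

dD/dP = −2·0.247·P = -338.39. At P = 685, D = 344301.425.
Ed = (dD/dP)·(P/D) = (-338.39) × (685/344301.425) = -0.6732…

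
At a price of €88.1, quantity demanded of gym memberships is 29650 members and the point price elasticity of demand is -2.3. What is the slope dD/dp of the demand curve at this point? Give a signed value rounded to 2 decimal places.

Ed = (dD/dp)·(p/D) ⇒ dD/dp = Ed·D/p = (-2.3)·29650/88.1 = -774.0635…

-774.06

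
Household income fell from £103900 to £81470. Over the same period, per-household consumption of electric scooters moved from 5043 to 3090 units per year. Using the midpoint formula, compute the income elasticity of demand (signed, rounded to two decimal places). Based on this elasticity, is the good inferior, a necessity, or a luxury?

%ΔQ = (3090 − 5043)/[( 5043 + 3090)/2] = -1953/4066.5 = -0.480265…
%ΔIncome = (81470 − 103900)/[( 103900 + 81470)/2] = -22430/92685 = -0.242002…
E_income = (-1953/4066.5) / (-22430/92685) = 1.9845…
E_income > 1 ⇒ normal good, luxury.

1.98; luxury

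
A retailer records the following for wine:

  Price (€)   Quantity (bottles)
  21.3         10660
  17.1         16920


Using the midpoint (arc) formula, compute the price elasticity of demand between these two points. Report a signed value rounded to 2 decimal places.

-2.08

%ΔQ = (16920 − 10660) / [(10660 + 16920)/2] = 6260/13790 = 0.453952…
%ΔP = (17.1 − 21.3) / [(21.3 + 17.1)/2] = -4.2/19.2 = -0.21875
Arc Ed = %ΔQ / %ΔP = (6260/13790) / (-4.2/19.2) = -2.0752…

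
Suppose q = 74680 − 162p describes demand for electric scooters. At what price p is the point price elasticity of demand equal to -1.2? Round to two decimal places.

Ed = −162p/(74680 − 162p). Set this equal to -1.2:
162p = 1.2·(74680 − 162p) ⇒ 162p(1 + 1.2) = 1.2·74680
p = 1.2·74680 / (162·2.2) = 251.4478…

251.45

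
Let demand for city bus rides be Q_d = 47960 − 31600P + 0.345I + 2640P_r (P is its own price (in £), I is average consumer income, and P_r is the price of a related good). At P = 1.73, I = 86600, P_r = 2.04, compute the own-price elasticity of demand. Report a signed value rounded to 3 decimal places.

At the given values, Q_d = 47960 − 31600(1.73) + 0.345(86600) + 2640(2.04) = 28554.6.
∂Q_d/∂P = −31600.
E = (-31600) × (1.73/28554.6) = -1.91450…

-1.915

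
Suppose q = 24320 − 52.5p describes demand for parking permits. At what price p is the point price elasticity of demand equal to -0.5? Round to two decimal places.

Ed = −52.5p/(24320 − 52.5p). Set this equal to -0.5:
52.5p = 0.5·(24320 − 52.5p) ⇒ 52.5p(1 + 0.5) = 0.5·24320
p = 0.5·24320 / (52.5·1.5) = 154.4126…

154.41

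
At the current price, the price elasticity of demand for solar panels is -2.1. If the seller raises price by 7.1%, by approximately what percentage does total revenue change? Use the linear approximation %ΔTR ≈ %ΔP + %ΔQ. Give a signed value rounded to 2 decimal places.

%ΔQ ≈ Ed × %ΔP = (-2.1) × (+7.1%) = -14.9100%
%ΔTR ≈ %ΔP + %ΔQ = (+7.1%) + (-14.9100%) = -7.8100%

-7.81%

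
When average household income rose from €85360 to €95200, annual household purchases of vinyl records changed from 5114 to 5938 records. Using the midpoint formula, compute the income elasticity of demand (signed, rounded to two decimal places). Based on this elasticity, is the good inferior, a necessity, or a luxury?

1.37; luxury

%ΔQ = (5938 − 5114)/[( 5114 + 5938)/2] = 824/5526 = 0.149113…
%ΔIncome = (95200 − 85360)/[( 85360 + 95200)/2] = 9840/90280 = 0.108994…
E_income = (824/5526) / (9840/90280) = 1.3680…
E_income > 1 ⇒ normal good, luxury.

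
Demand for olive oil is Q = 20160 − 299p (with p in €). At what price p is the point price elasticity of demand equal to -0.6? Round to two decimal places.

25.28

Ed = −299p/(20160 − 299p). Set this equal to -0.6:
299p = 0.6·(20160 − 299p) ⇒ 299p(1 + 0.6) = 0.6·20160
p = 0.6·20160 / (299·1.6) = 25.2842…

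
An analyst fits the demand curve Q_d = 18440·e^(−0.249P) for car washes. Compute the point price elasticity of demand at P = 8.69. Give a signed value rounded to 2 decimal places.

-2.16

dQ_d/dP = −0.249·Q_d = -527.509. At P = 8.69, Q_d = 2118.51.
Ed = (dQ_d/dP)·(P/Q_d) = (-527.509) × (8.69/2118.51) = -2.1638…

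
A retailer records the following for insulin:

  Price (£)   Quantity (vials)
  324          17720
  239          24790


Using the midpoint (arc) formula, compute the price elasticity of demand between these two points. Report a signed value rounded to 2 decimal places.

-1.10

%ΔQ = (24790 − 17720) / [(17720 + 24790)/2] = 7070/21255 = 0.332627…
%ΔP = (239 − 324) / [(324 + 239)/2] = -85/281.5 = -0.301953…
Arc Ed = %ΔQ / %ΔP = (7070/21255) / (-85/281.5) = -1.1015…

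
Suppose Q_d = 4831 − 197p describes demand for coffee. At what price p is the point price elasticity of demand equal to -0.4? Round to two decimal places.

7.01

Ed = −197p/(4831 − 197p). Set this equal to -0.4:
197p = 0.4·(4831 − 197p) ⇒ 197p(1 + 0.4) = 0.4·4831
p = 0.4·4831 / (197·1.4) = 7.0065…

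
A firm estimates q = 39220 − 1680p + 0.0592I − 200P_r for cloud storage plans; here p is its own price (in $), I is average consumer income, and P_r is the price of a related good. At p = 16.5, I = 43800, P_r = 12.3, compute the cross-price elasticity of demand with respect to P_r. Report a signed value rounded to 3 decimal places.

-0.211

At the given values, q = 39220 − 1680(16.5) + 0.0592(43800) − 200(12.3) = 11632.96.
∂q/∂P_r = -200.
E = (-200) × (12.3/11632.96) = -0.21146…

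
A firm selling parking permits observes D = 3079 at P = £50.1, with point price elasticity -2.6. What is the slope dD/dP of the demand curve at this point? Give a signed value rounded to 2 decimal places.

Ed = (dD/dP)·(P/D) ⇒ dD/dP = Ed·D/P = (-2.6)·3079/50.1 = -159.7884…

-159.79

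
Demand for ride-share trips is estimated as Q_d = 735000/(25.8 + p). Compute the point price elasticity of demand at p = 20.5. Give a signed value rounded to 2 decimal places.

dQ_d/dp = −735000/(25.8 + p)² = -342.867. At p = 20.5, Q_d = 15874.7.
Ed = (dQ_d/dp)·(p/Q_d) = (-342.867) × (20.5/15874.7) = -0.4427…

-0.44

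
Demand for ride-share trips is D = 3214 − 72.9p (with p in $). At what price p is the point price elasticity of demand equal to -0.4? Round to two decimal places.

Ed = −72.9p/(3214 − 72.9p). Set this equal to -0.4:
72.9p = 0.4·(3214 − 72.9p) ⇒ 72.9p(1 + 0.4) = 0.4·3214
p = 0.4·3214 / (72.9·1.4) = 12.5965…

12.60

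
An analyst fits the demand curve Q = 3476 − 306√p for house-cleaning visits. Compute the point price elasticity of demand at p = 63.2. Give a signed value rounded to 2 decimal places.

-1.17

dQ/dp = −306/(2√p) = -19.2457. At p = 63.2, Q = 1043.35.
Ed = (dQ/dp)·(p/Q) = (-19.2457) × (63.2/1043.35) = -1.1657…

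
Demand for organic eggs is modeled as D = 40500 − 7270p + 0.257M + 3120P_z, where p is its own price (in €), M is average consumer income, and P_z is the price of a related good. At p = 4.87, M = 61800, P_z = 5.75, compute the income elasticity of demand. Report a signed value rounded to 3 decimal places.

At the given values, D = 40500 − 7270(4.87) + 0.257(61800) + 3120(5.75) = 38917.7.
∂D/∂M = 0.257.
E = (0.257) × (61800/38917.7) = 0.40810…

0.408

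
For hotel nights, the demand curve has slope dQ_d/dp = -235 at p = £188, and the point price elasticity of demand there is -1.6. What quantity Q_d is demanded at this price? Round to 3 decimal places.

27612.500

Ed = (dQ_d/dp)·(p/Q_d) ⇒ Q_d = (dQ_d/dp)·p/Ed = (-235)·188/(-1.6) = 27612.5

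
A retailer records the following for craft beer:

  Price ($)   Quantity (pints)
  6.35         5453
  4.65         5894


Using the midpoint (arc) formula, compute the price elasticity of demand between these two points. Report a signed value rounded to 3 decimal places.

-0.251

%ΔQ = (5894 − 5453) / [(5453 + 5894)/2] = 441/5673.5 = 0.077729…
%ΔP = (4.65 − 6.35) / [(6.35 + 4.65)/2] = -1.7/5.5 = -0.309090…
Arc Ed = %ΔQ / %ΔP = (441/5673.5) / (-1.7/5.5) = -0.25147…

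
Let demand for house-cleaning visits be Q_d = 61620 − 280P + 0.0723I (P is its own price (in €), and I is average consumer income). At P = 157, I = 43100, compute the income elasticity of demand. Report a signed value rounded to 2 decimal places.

At the given values, Q_d = 61620 − 280(157) + 0.0723(43100) = 20776.13.
∂Q_d/∂I = 0.0723.
E = (0.0723) × (43100/20776.13) = 0.1499…

0.15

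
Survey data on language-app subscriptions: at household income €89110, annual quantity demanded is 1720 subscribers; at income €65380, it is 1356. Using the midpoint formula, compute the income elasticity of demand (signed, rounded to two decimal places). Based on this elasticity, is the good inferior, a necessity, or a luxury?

0.77; necessity

%ΔQ = (1356 − 1720)/[( 1720 + 1356)/2] = -364/1538 = -0.236671…
%ΔIncome = (65380 − 89110)/[( 89110 + 65380)/2] = -23730/77245 = -0.307204…
E_income = (-364/1538) / (-23730/77245) = 0.7704…
0 < E_income < 1 ⇒ normal good, necessity.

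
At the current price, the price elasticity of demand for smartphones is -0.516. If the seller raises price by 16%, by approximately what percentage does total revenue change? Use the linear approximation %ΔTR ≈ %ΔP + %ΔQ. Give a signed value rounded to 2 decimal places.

+7.74%

%ΔQ ≈ Ed × %ΔP = (-0.516) × (+16%) = -8.2560%
%ΔTR ≈ %ΔP + %ΔQ = (+16%) + (-8.2560%) = +7.7440%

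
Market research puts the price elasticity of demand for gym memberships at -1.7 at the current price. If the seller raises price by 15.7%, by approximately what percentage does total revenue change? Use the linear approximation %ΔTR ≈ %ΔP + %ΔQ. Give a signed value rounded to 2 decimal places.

%ΔQ ≈ Ed × %ΔP = (-1.7) × (+15.7%) = -26.6900%
%ΔTR ≈ %ΔP + %ΔQ = (+15.7%) + (-26.6900%) = -10.9900%

-10.99%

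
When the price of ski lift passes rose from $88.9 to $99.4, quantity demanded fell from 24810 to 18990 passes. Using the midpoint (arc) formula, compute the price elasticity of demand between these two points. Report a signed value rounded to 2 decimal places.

-2.38

%ΔQ = (18990 − 24810) / [(24810 + 18990)/2] = -5820/21900 = -0.265753…
%ΔP = (99.4 − 88.9) / [(88.9 + 99.4)/2] = 10.5/94.15 = 0.111524…
Arc Ed = %ΔQ / %ΔP = (-5820/21900) / (10.5/94.15) = -2.3829…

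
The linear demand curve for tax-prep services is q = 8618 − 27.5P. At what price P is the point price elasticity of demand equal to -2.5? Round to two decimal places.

223.84

Ed = −27.5P/(8618 − 27.5P). Set this equal to -2.5:
27.5P = 2.5·(8618 − 27.5P) ⇒ 27.5P(1 + 2.5) = 2.5·8618
P = 2.5·8618 / (27.5·3.5) = 223.8441…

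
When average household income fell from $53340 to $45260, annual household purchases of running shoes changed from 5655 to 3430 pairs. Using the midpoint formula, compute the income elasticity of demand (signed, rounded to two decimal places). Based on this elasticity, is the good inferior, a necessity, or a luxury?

%ΔQ = (3430 − 5655)/[( 5655 + 3430)/2] = -2225/4542.5 = -0.489818…
%ΔIncome = (45260 − 53340)/[( 53340 + 45260)/2] = -8080/49300 = -0.163894…
E_income = (-2225/4542.5) / (-8080/49300) = 2.9886…
E_income > 1 ⇒ normal good, luxury.

2.99; luxury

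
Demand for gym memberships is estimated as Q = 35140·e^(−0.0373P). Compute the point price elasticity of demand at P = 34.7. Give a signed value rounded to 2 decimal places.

dQ/dP = −0.0373·Q = -359.252. At P = 34.7, Q = 9631.41.
Ed = (dQ/dP)·(P/Q) = (-359.252) × (34.7/9631.41) = -1.2943…

-1.29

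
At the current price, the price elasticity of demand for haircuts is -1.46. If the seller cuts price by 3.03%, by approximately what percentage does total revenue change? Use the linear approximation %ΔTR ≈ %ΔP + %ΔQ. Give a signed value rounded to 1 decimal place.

%ΔQ ≈ Ed × %ΔP = (-1.46) × (-3.03%) = +4.4238%
%ΔTR ≈ %ΔP + %ΔQ = (-3.03%) + (+4.4238%) = +1.3938%

+1.4%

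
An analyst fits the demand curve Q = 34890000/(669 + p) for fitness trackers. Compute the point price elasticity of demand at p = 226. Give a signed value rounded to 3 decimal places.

-0.253

dQ/dp = −34890000/(669 + p)² = -43.5567. At p = 226, Q = 38983.2.
Ed = (dQ/dp)·(p/Q) = (-43.5567) × (226/38983.2) = -0.25251…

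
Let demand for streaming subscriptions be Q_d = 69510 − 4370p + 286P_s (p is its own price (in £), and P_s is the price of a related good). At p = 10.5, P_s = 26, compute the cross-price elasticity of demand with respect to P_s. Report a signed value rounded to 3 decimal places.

0.239

At the given values, Q_d = 69510 − 4370(10.5) + 286(26) = 31061.
∂Q_d/∂P_s = 286.
E = (286) × (26/31061) = 0.23939…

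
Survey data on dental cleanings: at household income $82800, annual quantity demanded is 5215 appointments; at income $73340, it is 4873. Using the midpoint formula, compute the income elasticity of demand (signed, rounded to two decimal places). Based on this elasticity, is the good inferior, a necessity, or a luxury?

0.56; necessity

%ΔQ = (4873 − 5215)/[( 5215 + 4873)/2] = -342/5044 = -0.067803…
%ΔIncome = (73340 − 82800)/[( 82800 + 73340)/2] = -9460/78070 = -0.121173…
E_income = (-342/5044) / (-9460/78070) = 0.5595…
0 < E_income < 1 ⇒ normal good, necessity.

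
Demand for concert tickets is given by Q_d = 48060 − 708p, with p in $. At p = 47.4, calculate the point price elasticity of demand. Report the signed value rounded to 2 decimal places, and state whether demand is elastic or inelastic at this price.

dQ_d/dp = −708. At p = 47.4, Q_d = 48060 − 708(47.4) = 14500.8.
Ed = (dQ_d/dp)·(p/Q_d) = −708 × (47.4/14500.8) = -2.3142…
|Ed| = 2.31 > 1, so demand is elastic.

-2.31; elastic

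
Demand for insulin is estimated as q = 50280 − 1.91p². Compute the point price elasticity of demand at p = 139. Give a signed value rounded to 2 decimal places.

dq/dp = −2·1.91·p = -530.98. At p = 139, q = 13376.89.
Ed = (dq/dp)·(p/q) = (-530.98) × (139/13376.89) = -5.5174…

-5.52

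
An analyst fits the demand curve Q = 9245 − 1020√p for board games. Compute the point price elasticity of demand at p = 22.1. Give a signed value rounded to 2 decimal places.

dQ/dp = −1020/(2√p) = -108.486. At p = 22.1, Q = 4449.92.
Ed = (dQ/dp)·(p/Q) = (-108.486) × (22.1/4449.92) = -0.5387…

-0.54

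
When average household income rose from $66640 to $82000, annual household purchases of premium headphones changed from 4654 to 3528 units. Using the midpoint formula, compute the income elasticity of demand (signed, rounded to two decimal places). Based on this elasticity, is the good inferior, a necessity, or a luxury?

-1.33; inferior

%ΔQ = (3528 − 4654)/[( 4654 + 3528)/2] = -1126/4091 = -0.275238…
%ΔIncome = (82000 − 66640)/[( 66640 + 82000)/2] = 15360/74320 = 0.206673…
E_income = (-1126/4091) / (15360/74320) = -1.3317…
E_income < 0 ⇒ inferior good.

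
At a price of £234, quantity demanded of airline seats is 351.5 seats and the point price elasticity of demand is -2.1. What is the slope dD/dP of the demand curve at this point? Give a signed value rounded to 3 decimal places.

-3.154

Ed = (dD/dP)·(P/D) ⇒ dD/dP = Ed·D/P = (-2.1)·351.5/234 = -3.15448…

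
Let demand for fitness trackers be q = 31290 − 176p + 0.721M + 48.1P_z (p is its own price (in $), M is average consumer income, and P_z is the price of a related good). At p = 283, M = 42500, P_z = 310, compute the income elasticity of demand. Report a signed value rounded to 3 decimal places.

1.133

At the given values, q = 31290 − 176(283) + 0.721(42500) + 48.1(310) = 27035.5.
∂q/∂M = 0.721.
E = (0.721) × (42500/27035.5) = 1.13341…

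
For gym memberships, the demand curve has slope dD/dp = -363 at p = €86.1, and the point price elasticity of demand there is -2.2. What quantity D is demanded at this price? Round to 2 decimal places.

Ed = (dD/dp)·(p/D) ⇒ D = (dD/dp)·p/Ed = (-363)·86.1/(-2.2) = 14206.5

14206.50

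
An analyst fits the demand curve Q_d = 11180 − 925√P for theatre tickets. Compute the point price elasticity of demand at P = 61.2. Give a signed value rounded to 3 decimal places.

-0.917

dQ_d/dP = −925/(2√P) = -59.1202. At P = 61.2, Q_d = 3943.69.
Ed = (dQ_d/dP)·(P/Q_d) = (-59.1202) × (61.2/3943.69) = -0.91745…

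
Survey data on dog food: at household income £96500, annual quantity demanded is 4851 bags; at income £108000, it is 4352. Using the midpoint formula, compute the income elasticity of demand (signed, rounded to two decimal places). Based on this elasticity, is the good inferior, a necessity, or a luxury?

%ΔQ = (4352 − 4851)/[( 4851 + 4352)/2] = -499/4601.5 = -0.108442…
%ΔIncome = (108000 − 96500)/[( 96500 + 108000)/2] = 11500/102250 = 0.112469…
E_income = (-499/4601.5) / (11500/102250) = -0.9641…
E_income < 0 ⇒ inferior good.

-0.96; inferior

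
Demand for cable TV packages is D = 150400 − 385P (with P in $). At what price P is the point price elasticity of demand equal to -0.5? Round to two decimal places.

Ed = −385P/(150400 − 385P). Set this equal to -0.5:
385P = 0.5·(150400 − 385P) ⇒ 385P(1 + 0.5) = 0.5·150400
P = 0.5·150400 / (385·1.5) = 130.2164…

130.22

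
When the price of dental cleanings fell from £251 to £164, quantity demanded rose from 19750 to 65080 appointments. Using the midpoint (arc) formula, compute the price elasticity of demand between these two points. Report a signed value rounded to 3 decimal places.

-2.549

%ΔQ = (65080 − 19750) / [(19750 + 65080)/2] = 45330/42415 = 1.068725…
%ΔP = (164 − 251) / [(251 + 164)/2] = -87/207.5 = -0.419277…
Arc Ed = %ΔQ / %ΔP = (45330/42415) / (-87/207.5) = -2.54897…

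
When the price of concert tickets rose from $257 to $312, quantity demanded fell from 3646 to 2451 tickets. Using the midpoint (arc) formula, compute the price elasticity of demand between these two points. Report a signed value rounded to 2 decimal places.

-2.03

%ΔQ = (2451 − 3646) / [(3646 + 2451)/2] = -1195/3048.5 = -0.391996…
%ΔP = (312 − 257) / [(257 + 312)/2] = 55/284.5 = 0.193321…
Arc Ed = %ΔQ / %ΔP = (-1195/3048.5) / (55/284.5) = -2.0276…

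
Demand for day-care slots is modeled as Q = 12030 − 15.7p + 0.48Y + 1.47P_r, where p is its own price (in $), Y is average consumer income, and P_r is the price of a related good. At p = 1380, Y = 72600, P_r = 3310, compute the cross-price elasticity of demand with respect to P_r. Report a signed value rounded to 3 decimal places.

At the given values, Q = 12030 − 15.7(1380) + 0.48(72600) + 1.47(3310) = 30077.7.
∂Q/∂P_r = 1.47.
E = (1.47) × (3310/30077.7) = 0.16177…

0.162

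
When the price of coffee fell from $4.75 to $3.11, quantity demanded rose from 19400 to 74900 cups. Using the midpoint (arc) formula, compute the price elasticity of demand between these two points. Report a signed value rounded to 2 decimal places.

-2.82

%ΔQ = (74900 − 19400) / [(19400 + 74900)/2] = 55500/47150 = 1.177094…
%ΔP = (3.11 − 4.75) / [(4.75 + 3.11)/2] = -1.64/3.93 = -0.417302…
Arc Ed = %ΔQ / %ΔP = (55500/47150) / (-1.64/3.93) = -2.8207…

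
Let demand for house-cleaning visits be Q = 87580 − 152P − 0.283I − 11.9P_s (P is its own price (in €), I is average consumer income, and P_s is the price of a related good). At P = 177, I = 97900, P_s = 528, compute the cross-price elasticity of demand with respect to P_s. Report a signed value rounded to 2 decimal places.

At the given values, Q = 87580 − 152(177) − 0.283(97900) − 11.9(528) = 26687.1.
∂Q/∂P_s = -11.9.
E = (-11.9) × (528/26687.1) = -0.2354…

-0.24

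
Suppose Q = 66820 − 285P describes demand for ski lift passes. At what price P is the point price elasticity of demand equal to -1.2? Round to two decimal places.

Ed = −285P/(66820 − 285P). Set this equal to -1.2:
285P = 1.2·(66820 − 285P) ⇒ 285P(1 + 1.2) = 1.2·66820
P = 1.2·66820 / (285·2.2) = 127.8851…

127.89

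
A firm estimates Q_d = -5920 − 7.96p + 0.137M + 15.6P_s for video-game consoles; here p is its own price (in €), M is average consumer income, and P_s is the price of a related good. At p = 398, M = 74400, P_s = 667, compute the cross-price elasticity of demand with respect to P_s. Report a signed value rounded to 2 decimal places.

At the given values, Q_d = -5920 − 7.96(398) + 0.137(74400) + 15.6(667) = 11509.92.
∂Q_d/∂P_s = 15.6.
E = (15.6) × (667/11509.92) = 0.9040…

0.90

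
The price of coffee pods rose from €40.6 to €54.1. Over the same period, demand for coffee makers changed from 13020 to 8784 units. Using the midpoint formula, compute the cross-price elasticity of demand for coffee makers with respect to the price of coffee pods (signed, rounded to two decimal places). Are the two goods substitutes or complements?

-1.36; complements

%ΔQ_{coffee makers} = (8784 − 13020)/avg = -4236/10902 = -0.388552…
%ΔP_{coffee pods} = (54.1 − 40.6)/avg = 13.5/47.35 = 0.285110…
E_cross = (-4236/10902) / (13.5/47.35) = -1.3628…
E_cross < 0 ⇒ the goods are complements.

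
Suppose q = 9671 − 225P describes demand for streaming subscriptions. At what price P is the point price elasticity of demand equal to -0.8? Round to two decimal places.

Ed = −225P/(9671 − 225P). Set this equal to -0.8:
225P = 0.8·(9671 − 225P) ⇒ 225P(1 + 0.8) = 0.8·9671
P = 0.8·9671 / (225·1.8) = 19.1032…

19.10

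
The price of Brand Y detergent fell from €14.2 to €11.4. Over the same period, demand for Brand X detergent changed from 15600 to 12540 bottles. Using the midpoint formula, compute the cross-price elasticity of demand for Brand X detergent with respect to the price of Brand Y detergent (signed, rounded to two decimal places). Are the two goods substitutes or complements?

%ΔQ_{Brand X detergent} = (12540 − 15600)/avg = -3060/14070 = -0.217484…
%ΔP_{Brand Y detergent} = (11.4 − 14.2)/avg = -2.8/12.8 = -0.21875
E_cross = (-3060/14070) / (-2.8/12.8) = 0.9942…
E_cross > 0 ⇒ the goods are substitutes.

0.99; substitutes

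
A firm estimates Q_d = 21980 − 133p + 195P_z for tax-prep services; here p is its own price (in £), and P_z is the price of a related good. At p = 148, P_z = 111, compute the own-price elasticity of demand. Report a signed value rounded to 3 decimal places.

-0.822

At the given values, Q_d = 21980 − 133(148) + 195(111) = 23941.
∂Q_d/∂p = −133.
E = (-133) × (148/23941) = -0.82218…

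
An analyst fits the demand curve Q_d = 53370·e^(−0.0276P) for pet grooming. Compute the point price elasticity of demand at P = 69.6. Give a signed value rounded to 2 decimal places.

-1.92

dQ_d/dP = −0.0276·Q_d = -215.747. At P = 69.6, Q_d = 7816.91.
Ed = (dQ_d/dP)·(P/Q_d) = (-215.747) × (69.6/7816.91) = -1.9209…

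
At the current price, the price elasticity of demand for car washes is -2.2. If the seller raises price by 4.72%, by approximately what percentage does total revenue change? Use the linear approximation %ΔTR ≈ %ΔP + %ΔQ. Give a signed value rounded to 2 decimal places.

%ΔQ ≈ Ed × %ΔP = (-2.2) × (+4.72%) = -10.3840%
%ΔTR ≈ %ΔP + %ΔQ = (+4.72%) + (-10.3840%) = -5.6640%

-5.66%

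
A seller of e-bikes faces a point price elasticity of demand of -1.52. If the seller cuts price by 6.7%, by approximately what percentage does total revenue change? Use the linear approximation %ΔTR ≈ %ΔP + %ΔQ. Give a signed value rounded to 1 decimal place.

+3.5%

%ΔQ ≈ Ed × %ΔP = (-1.52) × (-6.7%) = +10.1840%
%ΔTR ≈ %ΔP + %ΔQ = (-6.7%) + (+10.1840%) = +3.4840%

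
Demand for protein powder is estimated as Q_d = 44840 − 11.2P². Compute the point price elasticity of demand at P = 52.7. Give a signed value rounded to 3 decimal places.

-4.530

dQ_d/dP = −2·11.2·P = -1180.48. At P = 52.7, Q_d = 13734.352.
Ed = (dQ_d/dP)·(P/Q_d) = (-1180.48) × (52.7/13734.352) = -4.52961…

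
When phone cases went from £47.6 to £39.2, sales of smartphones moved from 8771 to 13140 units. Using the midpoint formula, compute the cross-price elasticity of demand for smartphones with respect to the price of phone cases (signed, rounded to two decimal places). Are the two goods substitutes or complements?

-2.06; complements

%ΔQ_{smartphones} = (13140 − 8771)/avg = 4369/10955.5 = 0.398795…
%ΔP_{phone cases} = (39.2 − 47.6)/avg = -8.4/43.4 = -0.193548…
E_cross = (4369/10955.5) / (-8.4/43.4) = -2.0604…
E_cross < 0 ⇒ the goods are complements.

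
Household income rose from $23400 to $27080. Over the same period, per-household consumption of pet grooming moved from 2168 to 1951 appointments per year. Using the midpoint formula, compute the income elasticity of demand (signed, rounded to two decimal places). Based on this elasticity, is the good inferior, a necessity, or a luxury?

%ΔQ = (1951 − 2168)/[( 2168 + 1951)/2] = -217/2059.5 = -0.105365…
%ΔIncome = (27080 − 23400)/[( 23400 + 27080)/2] = 3680/25240 = 0.145800…
E_income = (-217/2059.5) / (3680/25240) = -0.7226…
E_income < 0 ⇒ inferior good.

-0.72; inferior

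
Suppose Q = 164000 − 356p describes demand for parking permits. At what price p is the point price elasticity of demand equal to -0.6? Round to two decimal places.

172.75

Ed = −356p/(164000 − 356p). Set this equal to -0.6:
356p = 0.6·(164000 − 356p) ⇒ 356p(1 + 0.6) = 0.6·164000
p = 0.6·164000 / (356·1.6) = 172.7528…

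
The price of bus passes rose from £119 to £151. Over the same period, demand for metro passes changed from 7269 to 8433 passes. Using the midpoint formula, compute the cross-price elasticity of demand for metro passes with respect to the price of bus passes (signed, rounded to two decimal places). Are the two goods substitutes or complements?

0.63; substitutes

%ΔQ_{metro passes} = (8433 − 7269)/avg = 1164/7851 = 0.148261…
%ΔP_{bus passes} = (151 − 119)/avg = 32/135 = 0.237037…
E_cross = (1164/7851) / (32/135) = 0.6254…
E_cross > 0 ⇒ the goods are substitutes.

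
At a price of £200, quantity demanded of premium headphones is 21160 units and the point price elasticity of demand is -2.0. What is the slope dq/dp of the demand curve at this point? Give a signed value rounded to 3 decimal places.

Ed = (dq/dp)·(p/q) ⇒ dq/dp = Ed·q/p = (-2.0)·21160/200 = -211.6

-211.600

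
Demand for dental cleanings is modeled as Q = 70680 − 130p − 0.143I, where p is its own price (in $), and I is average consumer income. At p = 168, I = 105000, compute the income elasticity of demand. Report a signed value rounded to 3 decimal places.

At the given values, Q = 70680 − 130(168) − 0.143(105000) = 33825.
∂Q/∂I = -0.143.
E = (-0.143) × (105000/33825) = -0.44390…

-0.444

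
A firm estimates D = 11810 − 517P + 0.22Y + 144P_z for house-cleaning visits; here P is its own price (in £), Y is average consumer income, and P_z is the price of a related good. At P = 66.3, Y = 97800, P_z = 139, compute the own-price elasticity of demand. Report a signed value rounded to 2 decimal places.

-1.80

At the given values, D = 11810 − 517(66.3) + 0.22(97800) + 144(139) = 19064.9.
∂D/∂P = −517.
E = (-517) × (66.3/19064.9) = -1.7979…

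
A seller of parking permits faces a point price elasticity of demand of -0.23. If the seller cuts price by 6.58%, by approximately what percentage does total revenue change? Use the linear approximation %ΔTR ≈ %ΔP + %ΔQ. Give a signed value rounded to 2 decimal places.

-5.07%

%ΔQ ≈ Ed × %ΔP = (-0.23) × (-6.58%) = +1.5134%
%ΔTR ≈ %ΔP + %ΔQ = (-6.58%) + (+1.5134%) = -5.0666%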